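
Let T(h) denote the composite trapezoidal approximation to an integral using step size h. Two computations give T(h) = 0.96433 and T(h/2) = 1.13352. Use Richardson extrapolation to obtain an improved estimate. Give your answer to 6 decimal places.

R = (4·T(h/2) − T(h)) / 3 = (4·1.13352 − 0.96433)/3 = (3.56975)/3 = 1.189917.

1.189917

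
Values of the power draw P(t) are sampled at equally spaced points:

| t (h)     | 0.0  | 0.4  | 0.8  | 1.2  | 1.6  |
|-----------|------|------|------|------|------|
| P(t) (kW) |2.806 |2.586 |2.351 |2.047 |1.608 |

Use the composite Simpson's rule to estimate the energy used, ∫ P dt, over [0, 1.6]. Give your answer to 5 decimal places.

h = 0.4, n = 4.
(h/3)·[y₀ + 4y₁ + 2y₂ + 4y₃ + y₄] = 0.133333·(27.648) = 3.68640.

3.68640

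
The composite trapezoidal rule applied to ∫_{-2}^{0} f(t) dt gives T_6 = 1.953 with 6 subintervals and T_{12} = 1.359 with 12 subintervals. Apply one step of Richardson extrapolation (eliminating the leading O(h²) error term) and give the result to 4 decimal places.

R = (4·T_{12} − T_6) / 3 = (4·1.359 − 1.953)/3 = (3.483)/3 = 1.1610.

1.1610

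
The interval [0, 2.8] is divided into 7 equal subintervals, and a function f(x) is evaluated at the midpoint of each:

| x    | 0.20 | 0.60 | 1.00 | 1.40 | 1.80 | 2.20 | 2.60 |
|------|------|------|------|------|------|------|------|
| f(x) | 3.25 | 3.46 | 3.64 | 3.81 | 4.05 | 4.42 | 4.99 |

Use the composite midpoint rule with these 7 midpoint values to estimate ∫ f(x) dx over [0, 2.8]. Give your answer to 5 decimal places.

11.04800

h = 0.4, n = 7.
h·[y(m₁) + y(m₂) + y(m₃) + y(m₄) + y(m₅) + y(m₆) + y(m₇)] = 0.4·(27.62) = 11.04800.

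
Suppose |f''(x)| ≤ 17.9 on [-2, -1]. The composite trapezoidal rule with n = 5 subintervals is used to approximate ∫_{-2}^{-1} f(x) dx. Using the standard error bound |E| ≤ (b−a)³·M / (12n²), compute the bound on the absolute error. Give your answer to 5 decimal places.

0.05967

|E| ≤ (1)³·17.9 / (12·5²) = 17.9/300 = 0.05967.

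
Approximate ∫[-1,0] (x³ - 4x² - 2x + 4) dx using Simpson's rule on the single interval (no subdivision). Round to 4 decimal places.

3.4167

S = (b−a)/6 · [f(-1) + 4f(-0.5) + f(0)] = 0.166667·[1 + 4·3.875 + 4] = 3.4167.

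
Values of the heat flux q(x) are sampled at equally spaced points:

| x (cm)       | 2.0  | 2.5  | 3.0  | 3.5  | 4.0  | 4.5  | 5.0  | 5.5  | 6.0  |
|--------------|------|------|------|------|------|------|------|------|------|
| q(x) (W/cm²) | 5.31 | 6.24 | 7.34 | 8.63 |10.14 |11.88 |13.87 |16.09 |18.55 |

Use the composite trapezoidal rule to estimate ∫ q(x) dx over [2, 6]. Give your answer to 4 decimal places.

h = 0.5, n = 8.
(h/2)·[y₀ + 2y₁ + 2y₂ + 2y₃ + 2y₄ + 2y₅ + 2y₆ + 2y₇ + y₈] = 0.25·(172.24) = 43.0600.

43.0600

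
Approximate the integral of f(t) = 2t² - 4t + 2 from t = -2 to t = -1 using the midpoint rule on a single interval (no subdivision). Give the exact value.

12.5

M = (b−a)·f(-1.5) = 1·(12.5) = 12.5.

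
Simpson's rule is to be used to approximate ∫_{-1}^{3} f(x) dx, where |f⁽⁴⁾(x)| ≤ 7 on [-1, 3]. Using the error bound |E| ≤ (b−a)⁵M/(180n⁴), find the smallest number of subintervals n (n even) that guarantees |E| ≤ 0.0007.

Need 7168/(180n⁴) ≤ 0.0007.
n⁴ ≥ 7168/(180·0.0007) = 56888.9 ⇒ n ≥ 15.4439, so the smallest even n is 16. (n must be even for Simpson's rule.)

16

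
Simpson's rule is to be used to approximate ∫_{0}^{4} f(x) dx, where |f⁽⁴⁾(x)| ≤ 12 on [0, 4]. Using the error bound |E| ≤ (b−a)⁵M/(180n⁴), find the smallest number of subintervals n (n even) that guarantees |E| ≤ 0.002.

Need 12288/(180n⁴) ≤ 0.002.
n⁴ ≥ 12288/(180·0.002) = 34133.3 ⇒ n ≥ 13.5924, so the smallest even n is 14. (n must be even for Simpson's rule.)

14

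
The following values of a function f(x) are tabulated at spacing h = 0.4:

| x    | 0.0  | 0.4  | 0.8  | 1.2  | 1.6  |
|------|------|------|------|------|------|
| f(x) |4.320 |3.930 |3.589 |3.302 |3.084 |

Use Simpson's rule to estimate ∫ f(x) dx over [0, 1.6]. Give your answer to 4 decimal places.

5.8013

h = 0.4, n = 4.
(h/3)·[y₀ + 4y₁ + 2y₂ + 4y₃ + y₄] = 0.133333·(43.510) = 5.8013.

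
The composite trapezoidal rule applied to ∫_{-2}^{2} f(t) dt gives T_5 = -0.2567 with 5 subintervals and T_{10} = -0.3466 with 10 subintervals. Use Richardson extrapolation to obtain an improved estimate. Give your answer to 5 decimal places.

-0.37657

R = (4·T_{10} − T_5) / 3 = (4·(-0.3466) − (-0.2567))/3 = (-1.1297)/3 = -0.37657.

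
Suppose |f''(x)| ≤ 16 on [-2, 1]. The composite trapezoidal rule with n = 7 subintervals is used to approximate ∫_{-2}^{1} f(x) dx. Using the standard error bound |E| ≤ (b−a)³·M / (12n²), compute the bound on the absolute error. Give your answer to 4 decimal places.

|E| ≤ (3)³·16 / (12·7²) = 432/588 = 0.7347.

0.7347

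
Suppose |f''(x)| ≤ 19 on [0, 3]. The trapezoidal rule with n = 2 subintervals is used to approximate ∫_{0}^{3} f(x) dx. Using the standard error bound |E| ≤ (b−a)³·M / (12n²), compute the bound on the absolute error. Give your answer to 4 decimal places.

|E| ≤ (3)³·19 / (12·2²) = 513/48 = 10.6875.

10.6875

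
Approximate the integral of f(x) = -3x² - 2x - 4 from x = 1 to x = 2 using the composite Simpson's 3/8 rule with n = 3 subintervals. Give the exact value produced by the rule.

-14

h = (2 − 1)/3 = 0.333333.
Nodes x₀,…,x₃ = 1, 1.333333, 1.666667, 2.
f(x) = -3x² - 2x - 4: f₀=-9, f₁=-12, f₂=-15.666667, f₃=-20.
(3h/8)·[f₀ + 3f₁ + 3f₂ + f₃] = 0.125·(-112) = -14.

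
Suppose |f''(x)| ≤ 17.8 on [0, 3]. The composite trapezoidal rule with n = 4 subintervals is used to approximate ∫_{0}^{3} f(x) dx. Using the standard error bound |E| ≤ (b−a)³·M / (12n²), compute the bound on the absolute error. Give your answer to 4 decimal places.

|E| ≤ (3)³·17.8 / (12·4²) = 480.6/192 = 2.5031.

2.5031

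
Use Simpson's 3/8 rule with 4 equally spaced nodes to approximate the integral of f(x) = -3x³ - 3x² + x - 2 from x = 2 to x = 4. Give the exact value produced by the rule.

-234

h = (4 − 2)/3 = 0.666667.
Nodes x₀,…,x₃ = 2, 2.666667, 3.333333, 4.
f(x) = -3x³ - 3x² + x - 2: f₀=-36, f₁=-77.555556, f₂=-143.111111, f₃=-238.
(3h/8)·[f₀ + 3f₁ + 3f₂ + f₃] = 0.25·(-936) = -234.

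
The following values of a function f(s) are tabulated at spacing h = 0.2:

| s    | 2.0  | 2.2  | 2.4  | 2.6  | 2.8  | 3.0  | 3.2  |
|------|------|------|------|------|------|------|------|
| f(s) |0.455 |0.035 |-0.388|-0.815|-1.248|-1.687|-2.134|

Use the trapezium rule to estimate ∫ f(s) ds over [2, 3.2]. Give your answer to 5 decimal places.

h = 0.2, n = 6.
(h/2)·[y₀ + 2y₁ + 2y₂ + 2y₃ + 2y₄ + 2y₅ + y₆] = 0.1·(-9.885) = -0.98850.

-0.98850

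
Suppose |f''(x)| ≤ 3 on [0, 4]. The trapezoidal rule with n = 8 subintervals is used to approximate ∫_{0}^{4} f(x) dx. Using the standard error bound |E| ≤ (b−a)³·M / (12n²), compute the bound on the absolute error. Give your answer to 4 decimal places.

|E| ≤ (4)³·3 / (12·8²) = 192/768 = 0.2500.

0.2500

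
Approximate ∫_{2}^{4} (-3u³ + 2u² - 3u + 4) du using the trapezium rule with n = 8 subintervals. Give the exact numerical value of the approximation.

-153.1875

h = (4 − 2)/8 = 0.25.
Nodes u₀,…,u₈ = 2, 2.25, 2.5, 2.75, 3, 3.25, 3.5, 3.75, 4.
f(u) = -3u³ + 2u² - 3u + 4: f₀=-18, f₁=-26.796875, f₂=-37.875, f₃=-51.515625, f₄=-68, f₅=-87.609375, f₆=-110.625, f₇=-137.328125, f₈=-168.
(h/2)·[f₀ + 2f₁ + 2f₂ + 2f₃ + 2f₄ + 2f₅ + 2f₆ + 2f₇ + f₈] = 0.125·(-1225.5) = -153.1875.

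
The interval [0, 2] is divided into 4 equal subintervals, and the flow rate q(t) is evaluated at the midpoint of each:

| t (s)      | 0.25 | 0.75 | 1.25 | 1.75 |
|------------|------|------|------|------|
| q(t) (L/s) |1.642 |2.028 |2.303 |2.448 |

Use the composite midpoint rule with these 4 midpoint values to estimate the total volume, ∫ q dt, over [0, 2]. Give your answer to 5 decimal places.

4.21050

h = 0.5, n = 4.
h·[y(m₁) + y(m₂) + y(m₃) + y(m₄)] = 0.5·(8.421) = 4.21050.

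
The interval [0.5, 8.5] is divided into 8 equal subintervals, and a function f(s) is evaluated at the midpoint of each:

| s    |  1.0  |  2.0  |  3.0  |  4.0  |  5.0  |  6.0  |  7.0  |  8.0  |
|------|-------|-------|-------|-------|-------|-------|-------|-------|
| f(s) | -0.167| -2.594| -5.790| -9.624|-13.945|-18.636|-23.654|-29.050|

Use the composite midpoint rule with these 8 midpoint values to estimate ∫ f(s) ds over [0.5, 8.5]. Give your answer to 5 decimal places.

-103.46000

h = 1, n = 8.
h·[y(m₁) + y(m₂) + y(m₃) + y(m₄) + y(m₅) + y(m₆) + y(m₇) + y(m₈)] = 1·(-103.460) = -103.46000.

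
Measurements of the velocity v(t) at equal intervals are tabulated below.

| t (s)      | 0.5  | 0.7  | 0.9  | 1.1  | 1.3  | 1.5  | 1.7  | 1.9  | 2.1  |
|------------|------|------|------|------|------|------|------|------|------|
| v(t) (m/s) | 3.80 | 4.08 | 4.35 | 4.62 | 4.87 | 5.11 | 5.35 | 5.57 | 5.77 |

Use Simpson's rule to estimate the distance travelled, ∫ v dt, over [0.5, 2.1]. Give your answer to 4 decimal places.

h = 0.2, n = 8.
(h/3)·[y₀ + 4y₁ + 2y₂ + 4y₃ + 2y₄ + 4y₅ + 2y₆ + 4y₇ + y₈] = 0.066667·(116.23) = 7.7487.

7.7487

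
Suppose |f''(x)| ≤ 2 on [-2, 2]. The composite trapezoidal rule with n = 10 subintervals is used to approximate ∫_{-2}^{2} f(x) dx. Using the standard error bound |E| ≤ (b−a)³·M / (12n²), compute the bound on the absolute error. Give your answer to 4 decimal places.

|E| ≤ (4)³·2 / (12·10²) = 128/1200 = 0.1067.

0.1067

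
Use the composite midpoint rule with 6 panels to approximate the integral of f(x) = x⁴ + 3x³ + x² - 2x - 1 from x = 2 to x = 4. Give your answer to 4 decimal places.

h = (4 − 2)/6 = 0.333333.
Midpoints m₁,…,m₆ = 2.166667, 2.5, 2.833333, 3.166667, 3.5, 3.833333.
f(m₁)=51.912809, f(m₂)=86.1875, f(m₃)=134.042438, f(m₄)=198.514660, f(m₅)=282.9375, f(m₆)=390.940586.
h·[f(m₁) + f(m₂) + f(m₃) + f(m₄) + f(m₅) + f(m₆)] = 0.333333·(1144.535494) = 381.5118.

381.5118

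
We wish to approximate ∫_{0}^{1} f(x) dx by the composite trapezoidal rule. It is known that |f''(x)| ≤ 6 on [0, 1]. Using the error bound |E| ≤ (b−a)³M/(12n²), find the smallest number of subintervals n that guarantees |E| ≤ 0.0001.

Need 6/(12n²) ≤ 0.0001.
n² ≥ 6/(12·0.0001) = 5000 ⇒ n ≥ 70.7107, so the smallest n is 71.

71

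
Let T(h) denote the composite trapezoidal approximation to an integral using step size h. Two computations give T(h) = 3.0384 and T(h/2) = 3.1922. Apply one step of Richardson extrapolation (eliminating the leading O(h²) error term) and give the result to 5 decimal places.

3.24347

R = (4·T(h/2) − T(h)) / 3 = (4·3.1922 − 3.0384)/3 = (9.7304)/3 = 3.24347.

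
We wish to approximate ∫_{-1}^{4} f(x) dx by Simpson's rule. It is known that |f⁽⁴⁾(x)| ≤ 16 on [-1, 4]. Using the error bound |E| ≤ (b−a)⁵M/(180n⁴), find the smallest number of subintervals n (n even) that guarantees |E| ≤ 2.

Need 50000/(180n⁴) ≤ 2.
n⁴ ≥ 50000/(180·2) = 138.889 ⇒ n ≥ 3.4329, so the smallest even n is 4. (n must be even for Simpson's rule.)

4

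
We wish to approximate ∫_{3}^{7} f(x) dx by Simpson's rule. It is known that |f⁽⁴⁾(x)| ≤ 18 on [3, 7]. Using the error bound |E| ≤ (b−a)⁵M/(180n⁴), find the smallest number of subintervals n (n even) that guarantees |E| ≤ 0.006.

Need 18432/(180n⁴) ≤ 0.006.
n⁴ ≥ 18432/(180·0.006) = 17066.7 ⇒ n ≥ 11.4298, so the smallest even n is 12. (n must be even for Simpson's rule.)

12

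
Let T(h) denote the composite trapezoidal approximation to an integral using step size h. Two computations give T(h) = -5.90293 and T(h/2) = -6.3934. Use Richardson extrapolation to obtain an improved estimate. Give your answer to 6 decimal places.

R = (4·T(h/2) − T(h)) / 3 = (4·(-6.3934) − (-5.90293))/3 = (-19.67067)/3 = -6.556890.

-6.556890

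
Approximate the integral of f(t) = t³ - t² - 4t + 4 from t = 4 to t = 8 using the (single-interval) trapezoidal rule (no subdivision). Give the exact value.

912

T = (b−a)/2 · [f(4) + f(8)] = 2·[36 + 420] = 912.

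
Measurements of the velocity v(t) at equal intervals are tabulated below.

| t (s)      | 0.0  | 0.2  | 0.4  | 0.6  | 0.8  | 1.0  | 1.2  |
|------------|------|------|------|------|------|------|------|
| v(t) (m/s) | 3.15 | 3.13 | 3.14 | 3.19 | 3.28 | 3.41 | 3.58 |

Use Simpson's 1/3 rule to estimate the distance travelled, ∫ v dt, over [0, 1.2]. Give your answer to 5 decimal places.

h = 0.2, n = 6.
(h/3)·[y₀ + 4y₁ + 2y₂ + 4y₃ + 2y₄ + 4y₅ + y₆] = 0.066667·(58.49) = 3.89933.

3.89933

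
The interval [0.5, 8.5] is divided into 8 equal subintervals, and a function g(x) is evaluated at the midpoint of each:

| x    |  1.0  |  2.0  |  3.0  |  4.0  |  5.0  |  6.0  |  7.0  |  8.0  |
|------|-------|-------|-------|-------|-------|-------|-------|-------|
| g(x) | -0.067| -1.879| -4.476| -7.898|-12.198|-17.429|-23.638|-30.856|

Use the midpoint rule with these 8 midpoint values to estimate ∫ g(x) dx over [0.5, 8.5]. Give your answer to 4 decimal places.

-98.4410

h = 1, n = 8.
h·[y(m₁) + y(m₂) + y(m₃) + y(m₄) + y(m₅) + y(m₆) + y(m₇) + y(m₈)] = 1·(-98.441) = -98.4410.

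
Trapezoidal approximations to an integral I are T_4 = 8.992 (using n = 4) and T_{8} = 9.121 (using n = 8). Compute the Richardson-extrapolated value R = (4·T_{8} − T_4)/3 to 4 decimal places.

9.1640

R = (4·T_{8} − T_4) / 3 = (4·9.121 − 8.992)/3 = (27.492)/3 = 9.1640.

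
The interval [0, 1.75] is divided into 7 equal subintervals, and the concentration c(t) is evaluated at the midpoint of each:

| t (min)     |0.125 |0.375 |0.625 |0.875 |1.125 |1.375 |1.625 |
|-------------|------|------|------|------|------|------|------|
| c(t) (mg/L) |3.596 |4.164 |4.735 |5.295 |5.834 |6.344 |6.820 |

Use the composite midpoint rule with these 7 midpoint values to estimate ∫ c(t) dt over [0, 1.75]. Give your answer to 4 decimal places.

h = 0.25, n = 7.
h·[y(m₁) + y(m₂) + y(m₃) + y(m₄) + y(m₅) + y(m₆) + y(m₇)] = 0.25·(36.788) = 9.1970.

9.1970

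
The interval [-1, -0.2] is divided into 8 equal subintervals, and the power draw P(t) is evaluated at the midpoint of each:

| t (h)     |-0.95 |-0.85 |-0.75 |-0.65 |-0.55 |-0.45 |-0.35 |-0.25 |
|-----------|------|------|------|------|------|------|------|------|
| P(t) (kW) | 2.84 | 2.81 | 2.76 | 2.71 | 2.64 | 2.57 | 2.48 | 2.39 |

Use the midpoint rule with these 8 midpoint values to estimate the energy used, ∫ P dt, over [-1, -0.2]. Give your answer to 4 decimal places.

h = 0.1, n = 8.
h·[y(m₁) + y(m₂) + y(m₃) + y(m₄) + y(m₅) + y(m₆) + y(m₇) + y(m₈)] = 0.1·(21.20) = 2.1200.

2.1200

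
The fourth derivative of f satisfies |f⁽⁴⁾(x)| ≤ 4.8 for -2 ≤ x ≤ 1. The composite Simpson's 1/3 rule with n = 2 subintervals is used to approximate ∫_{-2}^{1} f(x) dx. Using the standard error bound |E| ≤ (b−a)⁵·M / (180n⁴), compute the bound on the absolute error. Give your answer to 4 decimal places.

|E| ≤ (3)⁵·4.8 / (180·2⁴) = 1166.4/2880 = 0.4050.

0.4050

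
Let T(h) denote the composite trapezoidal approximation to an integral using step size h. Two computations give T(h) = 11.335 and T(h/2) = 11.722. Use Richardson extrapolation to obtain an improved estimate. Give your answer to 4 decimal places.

11.8510

R = (4·T(h/2) − T(h)) / 3 = (4·11.722 − 11.335)/3 = (35.553)/3 = 11.8510.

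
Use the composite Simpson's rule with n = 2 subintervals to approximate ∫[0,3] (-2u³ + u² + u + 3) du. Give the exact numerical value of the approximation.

-18

h = (3 − 0)/2 = 1.5.
Nodes u₀,…,u₂ = 0, 1.5, 3.
f(u) = -2u³ + u² + u + 3: f₀=3, f₁=0, f₂=-39.
(h/3)·[f₀ + 4f₁ + f₂] = 0.5·(-36) = -18.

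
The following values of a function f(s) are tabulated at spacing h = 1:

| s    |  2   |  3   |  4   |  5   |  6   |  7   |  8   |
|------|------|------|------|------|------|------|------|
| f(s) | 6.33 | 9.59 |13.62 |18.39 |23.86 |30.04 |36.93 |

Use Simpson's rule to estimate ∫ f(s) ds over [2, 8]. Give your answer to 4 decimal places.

h = 1, n = 6.
(h/3)·[y₀ + 4y₁ + 2y₂ + 4y₃ + 2y₄ + 4y₅ + y₆] = 0.333333·(350.30) = 116.7667.

116.7667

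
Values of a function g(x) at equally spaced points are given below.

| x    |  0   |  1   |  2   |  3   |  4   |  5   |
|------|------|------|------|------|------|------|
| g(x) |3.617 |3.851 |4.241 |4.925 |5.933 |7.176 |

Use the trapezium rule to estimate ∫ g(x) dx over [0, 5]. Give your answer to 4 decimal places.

24.3465

h = 1, n = 5.
(h/2)·[y₀ + 2y₁ + 2y₂ + 2y₃ + 2y₄ + y₅] = 0.5·(48.693) = 24.3465.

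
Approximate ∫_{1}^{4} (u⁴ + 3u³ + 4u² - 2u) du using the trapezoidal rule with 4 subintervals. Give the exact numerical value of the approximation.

484.083984375

h = (4 − 1)/4 = 0.75.
Nodes u₀,…,u₄ = 1, 1.75, 2.5, 3.25, 4.
f(u) = u⁴ + 3u³ + 4u² - 2u: f₀=6, f₁=34.20703125, f₂=105.9375, f₃=250.30078125, f₄=504.
(h/2)·[f₀ + 2f₁ + 2f₂ + 2f₃ + f₄] = 0.375·(1290.890625) = 484.083984375.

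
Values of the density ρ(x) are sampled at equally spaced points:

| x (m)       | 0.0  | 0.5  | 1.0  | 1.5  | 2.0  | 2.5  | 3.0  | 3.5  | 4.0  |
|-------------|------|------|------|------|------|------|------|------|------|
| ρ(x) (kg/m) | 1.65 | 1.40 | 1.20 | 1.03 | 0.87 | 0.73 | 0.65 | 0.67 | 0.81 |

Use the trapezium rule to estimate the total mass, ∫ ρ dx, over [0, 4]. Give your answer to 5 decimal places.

h = 0.5, n = 8.
(h/2)·[y₀ + 2y₁ + 2y₂ + 2y₃ + 2y₄ + 2y₅ + 2y₆ + 2y₇ + y₈] = 0.25·(15.56) = 3.89000.

3.89000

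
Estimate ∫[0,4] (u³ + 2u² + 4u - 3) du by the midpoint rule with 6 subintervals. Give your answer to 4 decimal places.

125.4815

h = (4 − 0)/6 = 0.666667.
Midpoints m₁,…,m₆ = 0.333333, 1, 1.666667, 2.333333, 3, 3.666667.
f(m₁)=-1.407407, f(m₂)=4, f(m₃)=13.851852, f(m₄)=29.925926, f(m₅)=54, f(m₆)=87.851852.
h·[f(m₁) + f(m₂) + f(m₃) + f(m₄) + f(m₅) + f(m₆)] = 0.666667·(188.222222) = 125.4815.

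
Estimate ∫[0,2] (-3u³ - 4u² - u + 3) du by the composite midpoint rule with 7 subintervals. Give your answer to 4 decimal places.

-18.4898

h = (2 − 0)/7 = 0.285714.
Midpoints m₁,…,m₇ = 0.142857, 0.428571, 0.714286, 1, 1.285714, 1.571429, 1.857143.
f(m₁)=2.766764, f(m₂)=1.600583, f(m₃)=-0.848397, f(m₄)=-5, f(m₅)=-11.274052, f(m₆)=-20.090379, f(m₇)=-31.868805.
h·[f(m₁) + f(m₂) + f(m₃) + f(m₄) + f(m₅) + f(m₆) + f(m₇)] = 0.285714·(-64.714286) = -18.4898.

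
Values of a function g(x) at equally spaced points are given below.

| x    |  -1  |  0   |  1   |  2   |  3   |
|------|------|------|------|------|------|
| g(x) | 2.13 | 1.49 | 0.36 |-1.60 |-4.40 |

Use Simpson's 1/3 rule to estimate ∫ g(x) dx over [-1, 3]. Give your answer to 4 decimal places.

h = 1, n = 4.
(h/3)·[y₀ + 4y₁ + 2y₂ + 4y₃ + y₄] = 0.333333·(-1.99) = -0.6633.

-0.6633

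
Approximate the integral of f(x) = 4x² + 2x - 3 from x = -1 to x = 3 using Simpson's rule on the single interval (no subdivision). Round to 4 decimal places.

33.3333

S = (b−a)/6 · [f(-1) + 4f(1) + f(3)] = 0.666667·[(-1) + 4·3 + 39] = 33.3333.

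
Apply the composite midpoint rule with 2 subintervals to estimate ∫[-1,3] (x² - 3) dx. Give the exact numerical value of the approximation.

h = (3 − (-1))/2 = 2.
Midpoints m₁,…,m₂ = 0, 2.
f(m₁)=-3, f(m₂)=1.
h·[f(m₁) + f(m₂)] = 2·(-2) = -4.

-4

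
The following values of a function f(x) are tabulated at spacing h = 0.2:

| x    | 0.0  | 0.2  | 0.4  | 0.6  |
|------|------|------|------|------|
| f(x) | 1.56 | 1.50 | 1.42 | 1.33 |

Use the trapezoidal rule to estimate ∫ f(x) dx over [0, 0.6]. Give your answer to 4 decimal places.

0.8730

h = 0.2, n = 3.
(h/2)·[y₀ + 2y₁ + 2y₂ + y₃] = 0.1·(8.73) = 0.8730.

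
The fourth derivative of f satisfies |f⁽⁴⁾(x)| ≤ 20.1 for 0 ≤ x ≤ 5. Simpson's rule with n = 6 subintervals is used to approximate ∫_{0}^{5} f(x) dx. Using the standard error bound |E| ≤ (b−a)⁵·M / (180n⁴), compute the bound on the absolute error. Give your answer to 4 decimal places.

|E| ≤ (5)⁵·20.1 / (180·6⁴) = 62812.5/233280 = 0.2693.

0.2693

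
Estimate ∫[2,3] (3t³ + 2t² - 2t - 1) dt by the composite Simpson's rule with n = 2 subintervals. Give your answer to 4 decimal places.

55.4167

h = (3 − 2)/2 = 0.5.
Nodes t₀,…,t₂ = 2, 2.5, 3.
f(t) = 3t³ + 2t² - 2t - 1: f₀=27, f₁=53.375, f₂=92.
(h/3)·[f₀ + 4f₁ + f₂] = 0.166667·(332.5) = 55.4167.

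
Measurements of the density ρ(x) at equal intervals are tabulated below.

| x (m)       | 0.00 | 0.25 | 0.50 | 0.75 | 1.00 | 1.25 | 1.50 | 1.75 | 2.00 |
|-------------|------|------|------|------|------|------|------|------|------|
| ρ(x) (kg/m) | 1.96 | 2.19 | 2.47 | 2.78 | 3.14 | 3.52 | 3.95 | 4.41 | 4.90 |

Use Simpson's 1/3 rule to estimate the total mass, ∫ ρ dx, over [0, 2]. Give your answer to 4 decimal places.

6.4650

h = 0.25, n = 8.
(h/3)·[y₀ + 4y₁ + 2y₂ + 4y₃ + 2y₄ + 4y₅ + 2y₆ + 4y₇ + y₈] = 0.083333·(77.58) = 6.4650.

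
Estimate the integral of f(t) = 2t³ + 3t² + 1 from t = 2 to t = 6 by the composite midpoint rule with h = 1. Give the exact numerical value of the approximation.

843

h = (6 − 2)/4 = 1.
Midpoints m₁,…,m₄ = 2.5, 3.5, 4.5, 5.5.
f(m₁)=51, f(m₂)=123.5, f(m₃)=244, f(m₄)=424.5.
h·[f(m₁) + f(m₂) + f(m₃) + f(m₄)] = 1·(843) = 843.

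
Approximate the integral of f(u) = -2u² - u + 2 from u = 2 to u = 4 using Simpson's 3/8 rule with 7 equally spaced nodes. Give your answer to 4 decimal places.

-39.3333

h = (4 − 2)/6 = 0.333333.
Nodes u₀,…,u₆ = 2, 2.333333, 2.666667, 3, 3.333333, 3.666667, 4.
f(u) = -2u² - u + 2: f₀=-8, f₁=-11.222222, f₂=-14.888889, f₃=-19, f₄=-23.555556, f₅=-28.555556, f₆=-34.
(3h/8)·[f₀ + 3f₁ + 3f₂ + 2f₃ + 3f₄ + 3f₅ + f₆] = 0.125·(-314.666667) = -39.3333.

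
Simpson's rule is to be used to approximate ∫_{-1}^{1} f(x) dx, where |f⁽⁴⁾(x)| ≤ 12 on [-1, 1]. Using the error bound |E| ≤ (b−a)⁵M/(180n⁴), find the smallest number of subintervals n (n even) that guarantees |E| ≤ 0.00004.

Need 384/(180n⁴) ≤ 0.00004.
n⁴ ≥ 384/(180·0.00004) = 53333.3 ⇒ n ≥ 15.1967, so the smallest even n is 16. (n must be even for Simpson's rule.)

16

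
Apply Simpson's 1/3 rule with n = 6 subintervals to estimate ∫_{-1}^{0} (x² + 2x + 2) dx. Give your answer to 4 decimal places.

1.3333

h = (0 − (-1))/6 = 0.166667.
Nodes x₀,…,x₆ = -1, -0.833333, -0.666667, -0.5, -0.333333, -0.166667, 0.
f(x) = x² + 2x + 2: f₀=1, f₁=1.027778, f₂=1.111111, f₃=1.25, f₄=1.444444, f₅=1.694444, f₆=2.
(h/3)·[f₀ + 4f₁ + 2f₂ + 4f₃ + 2f₄ + 4f₅ + f₆] = 0.055556·(24) = 1.3333.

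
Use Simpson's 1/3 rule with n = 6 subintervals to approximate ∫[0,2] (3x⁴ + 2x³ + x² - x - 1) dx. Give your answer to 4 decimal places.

25.8765

h = (2 − 0)/6 = 0.333333.
Nodes x₀,…,x₆ = 0, 0.333333, 0.666667, 1, 1.333333, 1.666667, 2.
f(x) = 3x⁴ + 2x³ + x² - x - 1: f₀=-1, f₁=-1.111111, f₂=-0.037037, f₃=4, f₄=13.666667, f₅=32.518519, f₆=65.
(h/3)·[f₀ + 4f₁ + 2f₂ + 4f₃ + 2f₄ + 4f₅ + f₆] = 0.111111·(232.888889) = 25.8765.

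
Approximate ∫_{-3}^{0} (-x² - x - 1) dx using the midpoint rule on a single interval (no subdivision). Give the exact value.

M = (b−a)·f(-1.5) = 3·(-1.75) = -5.25.

-5.25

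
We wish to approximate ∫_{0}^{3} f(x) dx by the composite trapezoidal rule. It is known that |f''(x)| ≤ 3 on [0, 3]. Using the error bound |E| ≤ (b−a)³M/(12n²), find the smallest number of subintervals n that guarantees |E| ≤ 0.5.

4

Need 81/(12n²) ≤ 0.5.
n² ≥ 81/(12·0.5) = 13.5 ⇒ n ≥ 3.6742, so the smallest n is 4.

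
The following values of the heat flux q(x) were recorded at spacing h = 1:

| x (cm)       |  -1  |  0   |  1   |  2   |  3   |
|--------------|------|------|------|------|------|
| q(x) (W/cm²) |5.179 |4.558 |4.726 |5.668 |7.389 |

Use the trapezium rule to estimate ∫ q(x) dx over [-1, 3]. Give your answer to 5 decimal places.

21.23600

h = 1, n = 4.
(h/2)·[y₀ + 2y₁ + 2y₂ + 2y₃ + y₄] = 0.5·(42.472) = 21.23600.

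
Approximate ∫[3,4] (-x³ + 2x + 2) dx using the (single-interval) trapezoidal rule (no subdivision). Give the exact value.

-36.5

T = (b−a)/2 · [f(3) + f(4)] = 0.5·[(-19) + (-54)] = -36.5.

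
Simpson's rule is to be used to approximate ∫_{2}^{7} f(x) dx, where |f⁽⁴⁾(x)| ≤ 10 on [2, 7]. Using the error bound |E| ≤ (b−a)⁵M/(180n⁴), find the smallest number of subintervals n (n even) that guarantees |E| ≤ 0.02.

Need 31250/(180n⁴) ≤ 0.02.
n⁴ ≥ 31250/(180·0.02) = 8680.56 ⇒ n ≥ 9.6524, so the smallest even n is 10. (n must be even for Simpson's rule.)

10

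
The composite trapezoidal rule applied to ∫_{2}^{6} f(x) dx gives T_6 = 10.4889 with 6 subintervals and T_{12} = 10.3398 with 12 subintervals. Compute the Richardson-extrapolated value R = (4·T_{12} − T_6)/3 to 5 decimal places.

R = (4·T_{12} − T_6) / 3 = (4·10.3398 − 10.4889)/3 = (30.8703)/3 = 10.29010.

10.29010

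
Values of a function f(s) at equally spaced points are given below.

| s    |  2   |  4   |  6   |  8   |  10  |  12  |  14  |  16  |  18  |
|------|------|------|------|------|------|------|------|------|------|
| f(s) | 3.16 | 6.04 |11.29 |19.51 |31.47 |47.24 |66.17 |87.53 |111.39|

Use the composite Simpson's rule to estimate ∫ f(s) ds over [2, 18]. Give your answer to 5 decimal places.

649.12667

h = 2, n = 8.
(h/3)·[y₀ + 4y₁ + 2y₂ + 4y₃ + 2y₄ + 4y₅ + 2y₆ + 4y₇ + y₈] = 0.666667·(973.69) = 649.12667.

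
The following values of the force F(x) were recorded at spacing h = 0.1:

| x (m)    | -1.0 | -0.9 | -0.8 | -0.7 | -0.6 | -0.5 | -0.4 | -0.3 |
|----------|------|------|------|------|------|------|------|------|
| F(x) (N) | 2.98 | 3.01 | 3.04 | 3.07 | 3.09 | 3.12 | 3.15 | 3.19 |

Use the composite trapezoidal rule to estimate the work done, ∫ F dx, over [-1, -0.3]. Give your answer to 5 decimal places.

2.15650

h = 0.1, n = 7.
(h/2)·[y₀ + 2y₁ + 2y₂ + 2y₃ + 2y₄ + 2y₅ + 2y₆ + y₇] = 0.05·(43.13) = 2.15650.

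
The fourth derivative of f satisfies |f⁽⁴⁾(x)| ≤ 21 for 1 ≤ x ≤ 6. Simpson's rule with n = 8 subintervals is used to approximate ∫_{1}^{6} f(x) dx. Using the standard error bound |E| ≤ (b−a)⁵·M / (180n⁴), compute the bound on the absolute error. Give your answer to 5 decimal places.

0.08901

|E| ≤ (5)⁵·21 / (180·8⁴) = 65625/737280 = 0.08901.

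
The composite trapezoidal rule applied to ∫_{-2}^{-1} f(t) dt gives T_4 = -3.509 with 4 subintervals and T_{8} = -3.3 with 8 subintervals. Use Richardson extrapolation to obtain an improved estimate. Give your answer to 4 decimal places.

-3.2303

R = (4·T_{8} − T_4) / 3 = (4·(-3.3) − (-3.509))/3 = (-9.691)/3 = -3.2303.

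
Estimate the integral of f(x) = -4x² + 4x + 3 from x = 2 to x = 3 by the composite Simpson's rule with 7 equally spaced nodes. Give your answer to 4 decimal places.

-12.3333

h = (3 − 2)/6 = 0.166667.
Nodes x₀,…,x₆ = 2, 2.166667, 2.333333, 2.5, 2.666667, 2.833333, 3.
f(x) = -4x² + 4x + 3: f₀=-5, f₁=-7.111111, f₂=-9.444444, f₃=-12, f₄=-14.777778, f₅=-17.777778, f₆=-21.
(h/3)·[f₀ + 4f₁ + 2f₂ + 4f₃ + 2f₄ + 4f₅ + f₆] = 0.055556·(-222) = -12.3333.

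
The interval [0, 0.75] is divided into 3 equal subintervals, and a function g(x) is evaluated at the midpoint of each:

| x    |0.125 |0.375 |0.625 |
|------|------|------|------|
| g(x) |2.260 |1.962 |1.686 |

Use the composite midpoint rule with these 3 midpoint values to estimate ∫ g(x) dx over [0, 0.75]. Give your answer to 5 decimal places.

1.47700

h = 0.25, n = 3.
h·[y(m₁) + y(m₂) + y(m₃)] = 0.25·(5.908) = 1.47700.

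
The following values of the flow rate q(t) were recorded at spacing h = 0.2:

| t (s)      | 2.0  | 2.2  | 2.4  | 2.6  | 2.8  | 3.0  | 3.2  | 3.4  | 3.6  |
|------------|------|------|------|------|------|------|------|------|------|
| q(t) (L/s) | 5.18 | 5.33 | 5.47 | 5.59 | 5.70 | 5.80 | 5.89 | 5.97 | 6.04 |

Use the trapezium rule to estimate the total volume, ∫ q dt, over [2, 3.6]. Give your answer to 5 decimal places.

9.07200

h = 0.2, n = 8.
(h/2)·[y₀ + 2y₁ + 2y₂ + 2y₃ + 2y₄ + 2y₅ + 2y₆ + 2y₇ + y₈] = 0.1·(90.72) = 9.07200.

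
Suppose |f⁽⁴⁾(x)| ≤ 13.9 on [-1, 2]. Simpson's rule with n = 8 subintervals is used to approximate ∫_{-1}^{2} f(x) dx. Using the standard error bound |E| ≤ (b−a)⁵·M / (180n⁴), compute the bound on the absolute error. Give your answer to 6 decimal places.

0.004581

|E| ≤ (3)⁵·13.9 / (180·8⁴) = 3377.7/737280 = 0.004581.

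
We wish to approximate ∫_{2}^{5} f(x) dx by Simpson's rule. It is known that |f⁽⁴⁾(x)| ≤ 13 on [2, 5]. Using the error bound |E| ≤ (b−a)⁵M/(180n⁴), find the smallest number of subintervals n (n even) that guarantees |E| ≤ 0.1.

Need 3159/(180n⁴) ≤ 0.1.
n⁴ ≥ 3159/(180·0.1) = 175.5 ⇒ n ≥ 3.6397, so the smallest even n is 4. (n must be even for Simpson's rule.)

4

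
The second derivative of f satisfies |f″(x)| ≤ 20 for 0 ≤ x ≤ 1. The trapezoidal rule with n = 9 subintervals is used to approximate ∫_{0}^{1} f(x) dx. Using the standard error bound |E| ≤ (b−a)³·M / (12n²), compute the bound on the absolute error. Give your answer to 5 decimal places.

0.02058

|E| ≤ (1)³·20 / (12·9²) = 20/972 = 0.02058.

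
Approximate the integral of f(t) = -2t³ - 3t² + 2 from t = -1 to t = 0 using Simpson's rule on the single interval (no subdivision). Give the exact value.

S = (b−a)/6 · [f(-1) + 4f(-0.5) + f(0)] = 0.166667·[1 + 4·1.5 + 2] = 1.5.

1.5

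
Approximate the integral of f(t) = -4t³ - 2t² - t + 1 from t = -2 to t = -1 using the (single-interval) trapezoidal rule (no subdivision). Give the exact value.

T = (b−a)/2 · [f(-2) + f(-1)] = 0.5·[27 + 4] = 15.5.

15.5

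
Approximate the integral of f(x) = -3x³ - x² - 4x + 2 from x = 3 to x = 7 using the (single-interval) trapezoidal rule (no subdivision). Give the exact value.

T = (b−a)/2 · [f(3) + f(7)] = 2·[(-100) + (-1104)] = -2408.

-2408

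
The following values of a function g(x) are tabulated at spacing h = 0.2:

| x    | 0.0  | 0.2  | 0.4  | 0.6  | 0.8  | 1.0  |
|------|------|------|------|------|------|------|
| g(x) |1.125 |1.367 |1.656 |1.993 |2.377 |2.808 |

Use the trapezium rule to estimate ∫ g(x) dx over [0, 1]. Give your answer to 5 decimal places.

h = 0.2, n = 5.
(h/2)·[y₀ + 2y₁ + 2y₂ + 2y₃ + 2y₄ + y₅] = 0.1·(18.719) = 1.87190.

1.87190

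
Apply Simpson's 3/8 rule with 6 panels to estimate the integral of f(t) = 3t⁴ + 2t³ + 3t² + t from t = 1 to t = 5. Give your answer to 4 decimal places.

h = (5 − 1)/6 = 0.666667.
Nodes t₀,…,t₆ = 1, 1.666667, 2.333333, 3, 3.666667, 4.333333, 5.
f(t) = 3t⁴ + 2t³ + 3t² + t: f₀=9, f₁=42.407407, f₂=133, f₃=327, f₄=684.851852, f₅=1281.222222, f₆=2205.
(3h/8)·[f₀ + 3f₁ + 3f₂ + 2f₃ + 3f₄ + 3f₅ + f₆] = 0.25·(9292.444444) = 2323.1111.

2323.1111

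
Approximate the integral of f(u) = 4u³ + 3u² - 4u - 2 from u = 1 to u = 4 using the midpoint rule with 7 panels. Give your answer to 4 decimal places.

h = (4 − 1)/7 = 0.428571.
Midpoints m₁,…,m₇ = 1.214286, 1.642857, 2.071429, 2.5, 2.928571, 3.357143, 3.785714.
f(m₁)=4.728134, f(m₂)=17.261662, f(m₃)=38.139213, f(m₄)=69.25, f(m₅)=112.483236, f(m₆)=169.728134, f(m₇)=242.873907.
h·[f(m₁) + f(m₂) + f(m₃) + f(m₄) + f(m₅) + f(m₆) + f(m₇)] = 0.428571·(654.464286) = 280.4847.

280.4847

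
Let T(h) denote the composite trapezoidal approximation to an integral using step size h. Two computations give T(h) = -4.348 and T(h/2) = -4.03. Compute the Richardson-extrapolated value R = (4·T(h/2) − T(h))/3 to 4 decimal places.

R = (4·T(h/2) − T(h)) / 3 = (4·(-4.03) − (-4.348))/3 = (-11.772)/3 = -3.9240.

-3.9240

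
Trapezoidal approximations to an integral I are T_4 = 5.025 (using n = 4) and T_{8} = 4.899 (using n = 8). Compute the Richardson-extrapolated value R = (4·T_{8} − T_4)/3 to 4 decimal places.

R = (4·T_{8} − T_4) / 3 = (4·4.899 − 5.025)/3 = (14.571)/3 = 4.8570.

4.8570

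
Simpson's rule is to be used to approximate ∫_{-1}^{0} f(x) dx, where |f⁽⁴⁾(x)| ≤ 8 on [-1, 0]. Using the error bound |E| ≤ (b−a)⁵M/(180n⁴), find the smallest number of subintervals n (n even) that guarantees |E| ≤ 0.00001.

10

Need 8/(180n⁴) ≤ 0.00001.
n⁴ ≥ 8/(180·0.00001) = 4444.44 ⇒ n ≥ 8.1650, so the smallest even n is 10. (n must be even for Simpson's rule.)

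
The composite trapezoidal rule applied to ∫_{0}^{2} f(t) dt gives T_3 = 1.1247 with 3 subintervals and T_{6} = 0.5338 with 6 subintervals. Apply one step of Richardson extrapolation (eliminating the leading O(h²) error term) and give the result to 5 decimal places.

R = (4·T_{6} − T_3) / 3 = (4·0.5338 − 1.1247)/3 = (1.0105)/3 = 0.33683.

0.33683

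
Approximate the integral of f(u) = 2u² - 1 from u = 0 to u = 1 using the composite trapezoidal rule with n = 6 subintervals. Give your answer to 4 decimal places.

-0.3241

h = (1 − 0)/6 = 0.166667.
Nodes u₀,…,u₆ = 0, 0.166667, 0.333333, 0.5, 0.666667, 0.833333, 1.
f(u) = 2u² - 1: f₀=-1, f₁=-0.944444, f₂=-0.777778, f₃=-0.5, f₄=-0.111111, f₅=0.388889, f₆=1.
(h/2)·[f₀ + 2f₁ + 2f₂ + 2f₃ + 2f₄ + 2f₅ + f₆] = 0.083333·(-3.888889) = -0.3241.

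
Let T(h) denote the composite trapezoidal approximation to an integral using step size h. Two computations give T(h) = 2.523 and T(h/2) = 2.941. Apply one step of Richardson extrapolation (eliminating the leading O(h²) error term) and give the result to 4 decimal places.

R = (4·T(h/2) − T(h)) / 3 = (4·2.941 − 2.523)/3 = (9.241)/3 = 3.0803.

3.0803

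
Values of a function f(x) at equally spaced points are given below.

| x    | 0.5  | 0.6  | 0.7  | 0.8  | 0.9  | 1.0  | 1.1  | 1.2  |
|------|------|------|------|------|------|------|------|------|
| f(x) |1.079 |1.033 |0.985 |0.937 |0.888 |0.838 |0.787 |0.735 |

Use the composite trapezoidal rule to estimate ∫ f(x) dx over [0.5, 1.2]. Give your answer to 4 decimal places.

0.6375

h = 0.1, n = 7.
(h/2)·[y₀ + 2y₁ + 2y₂ + 2y₃ + 2y₄ + 2y₅ + 2y₆ + y₇] = 0.05·(12.750) = 0.6375.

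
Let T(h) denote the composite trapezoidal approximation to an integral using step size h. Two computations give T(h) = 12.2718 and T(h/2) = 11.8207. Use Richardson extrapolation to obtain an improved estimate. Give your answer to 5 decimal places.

11.67033

R = (4·T(h/2) − T(h)) / 3 = (4·11.8207 − 12.2718)/3 = (35.0110)/3 = 11.67033.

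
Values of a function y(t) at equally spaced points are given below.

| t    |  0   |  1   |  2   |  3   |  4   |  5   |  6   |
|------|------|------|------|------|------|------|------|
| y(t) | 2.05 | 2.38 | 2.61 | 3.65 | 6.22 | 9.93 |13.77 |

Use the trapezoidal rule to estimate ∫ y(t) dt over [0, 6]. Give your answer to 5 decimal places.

32.70000

h = 1, n = 6.
(h/2)·[y₀ + 2y₁ + 2y₂ + 2y₃ + 2y₄ + 2y₅ + y₆] = 0.5·(65.40) = 32.70000.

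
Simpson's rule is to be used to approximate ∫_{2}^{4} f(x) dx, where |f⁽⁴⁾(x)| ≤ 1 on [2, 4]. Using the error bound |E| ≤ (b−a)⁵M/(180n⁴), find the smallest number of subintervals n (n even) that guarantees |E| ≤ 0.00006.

8

Need 32/(180n⁴) ≤ 0.00006.
n⁴ ≥ 32/(180·0.00006) = 2962.96 ⇒ n ≥ 7.3779, so the smallest even n is 8. (n must be even for Simpson's rule.)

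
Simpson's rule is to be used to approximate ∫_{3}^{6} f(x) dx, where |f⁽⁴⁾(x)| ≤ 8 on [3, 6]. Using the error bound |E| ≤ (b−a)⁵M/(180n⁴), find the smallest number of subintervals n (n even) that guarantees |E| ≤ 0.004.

8

Need 1944/(180n⁴) ≤ 0.004.
n⁴ ≥ 1944/(180·0.004) = 2700 ⇒ n ≥ 7.2084, so the smallest even n is 8. (n must be even for Simpson's rule.)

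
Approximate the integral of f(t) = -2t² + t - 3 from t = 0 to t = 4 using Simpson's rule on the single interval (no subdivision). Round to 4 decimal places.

S = (b−a)/6 · [f(0) + 4f(2) + f(4)] = 0.666667·[(-3) + 4·(-9) + (-31)] = -46.6667.

-46.6667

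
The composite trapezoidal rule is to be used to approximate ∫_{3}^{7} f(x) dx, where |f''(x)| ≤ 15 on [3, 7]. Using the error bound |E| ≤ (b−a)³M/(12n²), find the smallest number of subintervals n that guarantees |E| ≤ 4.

5

Need 960/(12n²) ≤ 4.
n² ≥ 960/(12·4) = 20 ⇒ n ≥ 4.4721, so the smallest n is 5.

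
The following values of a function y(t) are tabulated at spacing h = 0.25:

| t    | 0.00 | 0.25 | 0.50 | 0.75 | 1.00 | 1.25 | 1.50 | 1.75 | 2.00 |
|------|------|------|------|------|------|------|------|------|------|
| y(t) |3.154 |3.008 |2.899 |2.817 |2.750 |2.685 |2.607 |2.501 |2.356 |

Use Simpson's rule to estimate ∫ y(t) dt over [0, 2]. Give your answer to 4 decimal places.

5.5055

h = 0.25, n = 8.
(h/3)·[y₀ + 4y₁ + 2y₂ + 4y₃ + 2y₄ + 4y₅ + 2y₆ + 4y₇ + y₈] = 0.083333·(66.066) = 5.5055.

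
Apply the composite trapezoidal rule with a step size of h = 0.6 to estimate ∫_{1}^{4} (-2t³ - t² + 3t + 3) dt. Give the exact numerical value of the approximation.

-119.88

h = (4 − 1)/5 = 0.6.
Nodes t₀,…,t₅ = 1, 1.6, 2.2, 2.8, 3.4, 4.
f(t) = -2t³ - t² + 3t + 3: f₀=3, f₁=-2.952, f₂=-16.536, f₃=-40.344, f₄=-76.968, f₅=-129.
(h/2)·[f₀ + 2f₁ + 2f₂ + 2f₃ + 2f₄ + f₅] = 0.3·(-399.6) = -119.88.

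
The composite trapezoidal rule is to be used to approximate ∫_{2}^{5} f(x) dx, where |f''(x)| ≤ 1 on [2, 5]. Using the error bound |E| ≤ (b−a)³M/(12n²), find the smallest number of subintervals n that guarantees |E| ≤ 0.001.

48

Need 27/(12n²) ≤ 0.001.
n² ≥ 27/(12·0.001) = 2250 ⇒ n ≥ 47.4342, so the smallest n is 48.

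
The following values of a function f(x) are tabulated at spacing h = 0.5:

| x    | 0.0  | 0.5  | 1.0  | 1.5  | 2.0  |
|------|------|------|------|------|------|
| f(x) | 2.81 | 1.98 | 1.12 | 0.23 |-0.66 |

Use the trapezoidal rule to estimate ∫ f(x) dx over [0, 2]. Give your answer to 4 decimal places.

2.2025

h = 0.5, n = 4.
(h/2)·[y₀ + 2y₁ + 2y₂ + 2y₃ + y₄] = 0.25·(8.81) = 2.2025.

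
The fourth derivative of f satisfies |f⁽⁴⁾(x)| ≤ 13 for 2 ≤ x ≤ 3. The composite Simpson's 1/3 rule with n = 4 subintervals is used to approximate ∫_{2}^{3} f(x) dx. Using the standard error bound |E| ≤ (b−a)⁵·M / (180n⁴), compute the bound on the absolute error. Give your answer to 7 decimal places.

|E| ≤ (1)⁵·13 / (180·4⁴) = 13/46080 = 0.0002821.

0.0002821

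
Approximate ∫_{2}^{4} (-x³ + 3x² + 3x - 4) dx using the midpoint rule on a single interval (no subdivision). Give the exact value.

10

M = (b−a)·f(3) = 2·(5) = 10.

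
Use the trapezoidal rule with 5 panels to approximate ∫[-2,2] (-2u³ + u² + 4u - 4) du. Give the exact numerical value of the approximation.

-10.24

h = (2 − (-2))/5 = 0.8.
Nodes u₀,…,u₅ = -2, -1.2, -0.4, 0.4, 1.2, 2.
f(u) = -2u³ + u² + 4u - 4: f₀=8, f₁=-3.904, f₂=-5.312, f₃=-2.368, f₄=-1.216, f₅=-8.
(h/2)·[f₀ + 2f₁ + 2f₂ + 2f₃ + 2f₄ + f₅] = 0.4·(-25.6) = -10.24.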